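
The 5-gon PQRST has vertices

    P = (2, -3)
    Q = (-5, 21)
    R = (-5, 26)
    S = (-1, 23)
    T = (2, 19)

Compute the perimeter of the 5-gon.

|PQ| = √((-7)² + (24)²) = √625 = 25
|QR| = √((0)² + (5)²) = √25 = 5
|RS| = √((4)² + (-3)²) = √25 = 5
|ST| = √((3)² + (-4)²) = √25 = 5
|TP| = √((0)² + (-22)²) = √484 = 22
Perimeter = 25 + 5 + 5 + 5 + 22 = 62.

62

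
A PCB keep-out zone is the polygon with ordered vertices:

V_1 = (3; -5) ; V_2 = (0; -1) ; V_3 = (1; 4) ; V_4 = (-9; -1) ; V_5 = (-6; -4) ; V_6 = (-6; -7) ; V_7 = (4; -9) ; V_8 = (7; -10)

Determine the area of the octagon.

90.5

Apply the surveyor's formula: 2A = Σ (x_i·y_{i+1} − x_{i+1}·y_i), indices taken mod 8.
Cross-terms: -3, 1, 35, 30, 18, 82, 23, -5  ⇒  Σ = 181
Area = |Σ|/2 = 90.5.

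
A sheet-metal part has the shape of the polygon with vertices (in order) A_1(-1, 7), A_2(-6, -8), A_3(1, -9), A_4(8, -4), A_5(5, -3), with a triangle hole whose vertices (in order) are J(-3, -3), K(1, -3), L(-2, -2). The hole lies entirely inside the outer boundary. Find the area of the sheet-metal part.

102

Outer boundary:
Apply the surveyor's formula: 2A = Σ (x_i·y_{i+1} − x_{i+1}·y_i), indices taken mod 5.
Cross-terms: 50, 62, 68, -4, 32  ⇒  Σ = 208
Area = |Σ|/2 = 104.
Hole:
Apply the shoelace formula: 2A = Σ (x_i·y_{i+1} − x_{i+1}·y_i), indices taken mod 3.
Σ = (12) + (-8) + (0) = 4
Area = |Σ|/2 = 2.
Net area = 104 − 2 = 102.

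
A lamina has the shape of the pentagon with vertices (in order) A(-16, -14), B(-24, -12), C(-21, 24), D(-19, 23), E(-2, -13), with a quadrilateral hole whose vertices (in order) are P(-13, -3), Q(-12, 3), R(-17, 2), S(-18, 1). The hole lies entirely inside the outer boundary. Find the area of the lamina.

Outer boundary:
Apply the shoelace (surveyor's) formula: 2A = Σ (x_i·y_{i+1} − x_{i+1}·y_i), indices taken mod 5.
Σ = (-144) + (-828) + (-27) + (293) + (-180) = -886
Area = |Σ|/2 = 443.
Hole:
Apply the surveyor's formula: 2A = Σ (x_i·y_{i+1} − x_{i+1}·y_i), indices taken mod 4.
P→Q: (-13)(3) − (-12)(-3) = -75
Q→R: (-12)(2) − (-17)(3) = 27
R→S: (-17)(1) − (-18)(2) = 19
S→P: (-18)(-3) − (-13)(1) = 67
Σ = 38
Area = |Σ|/2 = 19.
Net area = 443 − 19 = 424.

424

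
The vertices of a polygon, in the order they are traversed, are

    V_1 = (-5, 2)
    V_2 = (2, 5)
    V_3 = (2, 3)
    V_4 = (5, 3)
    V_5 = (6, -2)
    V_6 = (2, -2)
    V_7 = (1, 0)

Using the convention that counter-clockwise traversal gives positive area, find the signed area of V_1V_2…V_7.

-37

Σ = (-29) + (-4) + (-9) + (-28) + (-8) + (2) + (2) = -74
Signed area = Σ/2 = -37 (negative ⇒ clockwise traversal).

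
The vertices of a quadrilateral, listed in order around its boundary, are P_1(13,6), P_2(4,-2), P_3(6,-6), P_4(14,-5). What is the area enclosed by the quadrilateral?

Σ = (-50) + (-12) + (54) + (149) = 141
Area = |Σ|/2 = 70.5.

70.5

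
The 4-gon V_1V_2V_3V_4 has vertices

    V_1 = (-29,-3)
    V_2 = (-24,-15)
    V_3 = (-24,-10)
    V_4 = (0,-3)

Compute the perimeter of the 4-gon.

|V_1V_2| = √((5)² + (-12)²) = √169 = 13
|V_2V_3| = √((0)² + (5)²) = √25 = 5
|V_3V_4| = √((24)² + (7)²) = √625 = 25
|V_4V_1| = √((-29)² + (0)²) = √841 = 29
Perimeter = 13 + 5 + 25 + 29 = 72.

72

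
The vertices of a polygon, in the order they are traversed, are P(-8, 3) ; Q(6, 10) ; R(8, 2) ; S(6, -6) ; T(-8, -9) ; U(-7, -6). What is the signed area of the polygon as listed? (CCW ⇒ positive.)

Σ = (-98) + (-68) + (-60) + (-102) + (-15) + (-69) = -412
Signed area = Σ/2 = -206 (negative ⇒ clockwise traversal).

-206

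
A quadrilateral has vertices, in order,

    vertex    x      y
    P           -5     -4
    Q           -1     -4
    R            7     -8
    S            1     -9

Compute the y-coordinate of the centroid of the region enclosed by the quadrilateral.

Apply the shoelace (surveyor's) formula. First the cross-terms c_i = x_i·y_{i+1} − x_{i+1}·y_i:
  16, 36, -55, -49  ⇒  2A = -52, A = -26.
Then Σ (y_i + y_{i+1})·c_i = 1012, so ȳ = 1012 / (6·(-26)) = -253/39.

-253/39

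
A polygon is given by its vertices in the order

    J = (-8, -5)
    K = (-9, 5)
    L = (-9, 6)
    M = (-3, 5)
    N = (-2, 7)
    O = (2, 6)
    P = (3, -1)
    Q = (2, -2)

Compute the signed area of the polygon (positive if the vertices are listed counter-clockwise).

Σ = (-85) + (-9) + (-27) + (-11) + (-26) + (-20) + (-4) + (-26) = -208
Signed area = Σ/2 = -104 (negative ⇒ clockwise traversal).

-104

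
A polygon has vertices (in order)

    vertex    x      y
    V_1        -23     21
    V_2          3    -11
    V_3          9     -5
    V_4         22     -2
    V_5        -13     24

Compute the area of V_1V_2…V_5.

573.5

Apply the shoelace (surveyor's) formula: 2A = Σ (x_i·y_{i+1} − x_{i+1}·y_i), indices taken mod 5.
Σ = (190) + (84) + (92) + (502) + (279) = 1147
Area = |Σ|/2 = 573.5.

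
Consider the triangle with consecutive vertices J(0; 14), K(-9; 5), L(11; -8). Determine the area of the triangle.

148.5

Apply Gauss's area formula: 2A = Σ (x_i·y_{i+1} − x_{i+1}·y_i), indices taken mod 3.
Σ = (126) + (17) + (154) = 297
Area = |Σ|/2 = 148.5.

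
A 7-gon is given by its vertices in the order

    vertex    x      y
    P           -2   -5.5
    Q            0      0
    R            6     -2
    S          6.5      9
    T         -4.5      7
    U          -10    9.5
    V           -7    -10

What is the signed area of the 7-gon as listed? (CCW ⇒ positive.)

Apply the surveyor's formula: 2A = Σ (x_i·y_{i+1} − x_{i+1}·y_i), indices taken mod 7.
Cross-terms: 0, 0, 67, 86, 27.25, 166.5, 18.5  ⇒  Σ = 365.25
Signed area = Σ/2 = 182.625 (positive ⇒ counter-clockwise traversal).

182.625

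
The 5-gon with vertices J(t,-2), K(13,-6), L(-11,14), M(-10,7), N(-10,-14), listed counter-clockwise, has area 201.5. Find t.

-4

The doubled signed area Σ (x_i y_{i+1} − x_{i+1} y_i) is linear in t.
With t=0 it equals 435; the coefficient of t is 8 (from the two edges through J).
So 8·t + 435 = 2·201.5 = 403 ⇒ t = -4.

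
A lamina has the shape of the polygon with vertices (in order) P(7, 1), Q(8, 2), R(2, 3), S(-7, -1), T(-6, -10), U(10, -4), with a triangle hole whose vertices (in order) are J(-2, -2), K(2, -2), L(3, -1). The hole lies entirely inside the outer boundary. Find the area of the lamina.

133.5

Outer boundary:
P→Q: (7)(2) − (8)(1) = 6
Q→R: (8)(3) − (2)(2) = 20
R→S: (2)(-1) − (-7)(3) = 19
S→T: (-7)(-10) − (-6)(-1) = 64
T→U: (-6)(-4) − (10)(-10) = 124
U→P: (10)(1) − (7)(-4) = 38
Σ = 271
Area = |Σ|/2 = 135.5.
Hole:
Apply Gauss's area formula: 2A = Σ (x_i·y_{i+1} − x_{i+1}·y_i), indices taken mod 3.
Cross-terms: 8, 4, -8  ⇒  Σ = 4
Area = |Σ|/2 = 2.
Net area = 135.5 − 2 = 133.5.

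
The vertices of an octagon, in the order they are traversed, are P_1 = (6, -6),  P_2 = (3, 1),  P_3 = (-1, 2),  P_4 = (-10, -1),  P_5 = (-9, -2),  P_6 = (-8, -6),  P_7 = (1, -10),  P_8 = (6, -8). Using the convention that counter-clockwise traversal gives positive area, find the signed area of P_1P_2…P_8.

Apply the surveyor's formula: 2A = Σ (x_i·y_{i+1} − x_{i+1}·y_i), indices taken mod 8.
Σ = (24) + (7) + (21) + (11) + (38) + (86) + (52) + (12) = 251
Signed area = Σ/2 = 125.5 (positive ⇒ counter-clockwise traversal).

125.5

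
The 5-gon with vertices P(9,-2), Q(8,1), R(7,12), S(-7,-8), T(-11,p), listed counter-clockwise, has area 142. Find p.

-13

The doubled signed area Σ (x_i y_{i+1} − x_{i+1} y_i) is linear in p.
With p=0 it equals 76; the coefficient of p is -16 (from the two edges through T).
So -16·p + 76 = 2·142 = 284 ⇒ p = -13.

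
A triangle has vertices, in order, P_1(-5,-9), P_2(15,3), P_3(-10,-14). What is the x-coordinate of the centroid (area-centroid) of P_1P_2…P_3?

Apply the surveyor's formula. First the cross-terms c_i = x_i·y_{i+1} − x_{i+1}·y_i:
  120, -180, 20  ⇒  2A = -40, A = -20.
Then Σ (x_i + x_{i+1})·c_i = 0, so x̄ = 0 / (6·(-20)) = 0.

0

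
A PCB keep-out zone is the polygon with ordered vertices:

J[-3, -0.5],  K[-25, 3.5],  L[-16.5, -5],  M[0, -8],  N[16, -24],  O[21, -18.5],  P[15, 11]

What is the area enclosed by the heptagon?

580.875

Apply the shoelace formula: 2A = Σ (x_i·y_{i+1} − x_{i+1}·y_i), indices taken mod 7.
Σ = (-23) + (182.75) + (132) + (128) + (208) + (508.5) + (25.5) = 1161.75
Area = |Σ|/2 = 580.875.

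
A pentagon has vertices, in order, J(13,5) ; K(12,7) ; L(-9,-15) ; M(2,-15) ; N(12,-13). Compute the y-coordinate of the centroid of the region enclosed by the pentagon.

Apply Gauss's area formula. First the cross-terms c_i = x_i·y_{i+1} − x_{i+1}·y_i:
  31, -117, 165, 154, 229  ⇒  2A = 462, A = 231.
Then Σ (y_i + y_{i+1})·c_i = -9786, so ȳ = -9786 / (6·231) = -233/33.

-233/33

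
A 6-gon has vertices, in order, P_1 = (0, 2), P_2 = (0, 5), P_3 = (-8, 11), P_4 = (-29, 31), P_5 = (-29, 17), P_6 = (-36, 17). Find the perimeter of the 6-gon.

|P_1P_2| = √((0)² + (3)²) = √9 = 3
|P_2P_3| = √((-8)² + (6)²) = √100 = 10
|P_3P_4| = √((-21)² + (20)²) = √841 = 29
|P_4P_5| = √((0)² + (-14)²) = √196 = 14
|P_5P_6| = √((-7)² + (0)²) = √49 = 7
|P_6P_1| = √((36)² + (-15)²) = √1521 = 39
Perimeter = 3 + 10 + 29 + 14 + 7 + 39 = 102.

102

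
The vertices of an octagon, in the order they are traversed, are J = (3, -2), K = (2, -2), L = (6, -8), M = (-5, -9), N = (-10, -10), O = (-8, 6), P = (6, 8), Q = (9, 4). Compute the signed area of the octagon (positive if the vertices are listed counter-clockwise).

Apply Gauss's area formula: 2A = Σ (x_i·y_{i+1} − x_{i+1}·y_i), indices taken mod 8.
Σ = (-2) + (-4) + (-94) + (-40) + (-140) + (-100) + (-48) + (-30) = -458
Signed area = Σ/2 = -229 (negative ⇒ clockwise traversal).

-229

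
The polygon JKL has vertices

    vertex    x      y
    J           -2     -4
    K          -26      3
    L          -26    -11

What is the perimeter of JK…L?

64

|JK| = √((-24)² + (7)²) = √625 = 25
|KL| = √((0)² + (-14)²) = √196 = 14
|LJ| = √((24)² + (7)²) = √625 = 25
Perimeter = 25 + 14 + 25 = 64.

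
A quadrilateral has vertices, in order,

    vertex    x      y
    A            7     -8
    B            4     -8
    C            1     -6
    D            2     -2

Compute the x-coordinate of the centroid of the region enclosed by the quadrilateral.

Apply the shoelace formula. First the cross-terms c_i = x_i·y_{i+1} − x_{i+1}·y_i:
  -24, -16, 10, -2  ⇒  2A = -32, A = -16.
Then Σ (x_i + x_{i+1})·c_i = -332, so x̄ = -332 / (6·(-16)) = 83/24.

83/24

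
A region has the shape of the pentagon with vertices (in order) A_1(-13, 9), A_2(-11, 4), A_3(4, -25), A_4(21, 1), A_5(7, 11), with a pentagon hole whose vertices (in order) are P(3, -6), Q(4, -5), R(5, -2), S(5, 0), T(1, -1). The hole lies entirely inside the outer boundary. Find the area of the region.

Outer boundary:
Apply Gauss's area formula: 2A = Σ (x_i·y_{i+1} − x_{i+1}·y_i), indices taken mod 5.
Cross-terms: 47, 259, 529, 224, 206  ⇒  Σ = 1265
Area = |Σ|/2 = 632.5.
Hole:
Apply the shoelace (surveyor's) formula: 2A = Σ (x_i·y_{i+1} − x_{i+1}·y_i), indices taken mod 5.
P→Q: (3)(-5) − (4)(-6) = 9
Q→R: (4)(-2) − (5)(-5) = 17
R→S: (5)(0) − (5)(-2) = 10
S→T: (5)(-1) − (1)(0) = -5
T→P: (1)(-6) − (3)(-1) = -3
Σ = 28
Area = |Σ|/2 = 14.
Net area = 632.5 − 14 = 618.5.

618.5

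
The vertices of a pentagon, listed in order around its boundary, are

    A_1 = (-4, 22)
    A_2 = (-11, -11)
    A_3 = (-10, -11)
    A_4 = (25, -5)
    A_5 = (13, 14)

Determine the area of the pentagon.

Apply the shoelace formula: 2A = Σ (x_i·y_{i+1} − x_{i+1}·y_i), indices taken mod 5.
Σ = (286) + (11) + (325) + (415) + (342) = 1379
Area = |Σ|/2 = 689.5.

689.5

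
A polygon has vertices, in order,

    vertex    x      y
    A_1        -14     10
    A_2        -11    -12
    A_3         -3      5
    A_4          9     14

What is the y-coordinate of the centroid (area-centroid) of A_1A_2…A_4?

882/193

Apply the surveyor's formula. First the cross-terms c_i = x_i·y_{i+1} − x_{i+1}·y_i:
  278, -91, -87, 286  ⇒  2A = 386, A = 193.
Then Σ (y_i + y_{i+1})·c_i = 5292, so ȳ = 5292 / (6·193) = 882/193.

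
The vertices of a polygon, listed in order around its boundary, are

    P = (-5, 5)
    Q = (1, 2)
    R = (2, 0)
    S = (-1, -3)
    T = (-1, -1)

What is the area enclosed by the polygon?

Cross-terms: -15, -4, -6, -2, -10  ⇒  Σ = -37
Area = |Σ|/2 = 18.5.

18.5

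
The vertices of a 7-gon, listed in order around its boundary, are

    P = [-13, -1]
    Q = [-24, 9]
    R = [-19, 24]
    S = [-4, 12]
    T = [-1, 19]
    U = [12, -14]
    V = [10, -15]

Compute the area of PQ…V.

Apply the surveyor's formula: 2A = Σ (x_i·y_{i+1} − x_{i+1}·y_i), indices taken mod 7.
Σ = (-141) + (-405) + (-132) + (-64) + (-214) + (-40) + (-205) = -1201
Area = |Σ|/2 = 600.5.

600.5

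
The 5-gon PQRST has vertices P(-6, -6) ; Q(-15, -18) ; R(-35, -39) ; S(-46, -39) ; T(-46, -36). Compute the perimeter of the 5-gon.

108

|PQ| = √((-9)² + (-12)²) = √225 = 15
|QR| = √((-20)² + (-21)²) = √841 = 29
|RS| = √((-11)² + (0)²) = √121 = 11
|ST| = √((0)² + (3)²) = √9 = 3
|TP| = √((40)² + (30)²) = √2500 = 50
Perimeter = 15 + 29 + 11 + 3 + 50 = 108.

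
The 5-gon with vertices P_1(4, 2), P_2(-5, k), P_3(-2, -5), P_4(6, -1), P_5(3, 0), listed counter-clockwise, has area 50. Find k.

The doubled signed area Σ (x_i y_{i+1} − x_{i+1} y_i) is linear in k.
With k=0 it equals 76; the coefficient of k is 6 (from the two edges through P_2).
So 6·k + 76 = 2·50 = 100 ⇒ k = 4.

4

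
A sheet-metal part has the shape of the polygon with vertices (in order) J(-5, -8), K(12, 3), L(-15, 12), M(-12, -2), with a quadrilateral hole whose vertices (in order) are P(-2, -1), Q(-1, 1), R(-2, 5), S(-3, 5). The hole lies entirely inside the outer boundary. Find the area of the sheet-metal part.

Outer boundary:
Apply the shoelace formula: 2A = Σ (x_i·y_{i+1} − x_{i+1}·y_i), indices taken mod 4.
Cross-terms: 81, 189, 174, 86  ⇒  Σ = 530
Area = |Σ|/2 = 265.
Hole:
Cross-terms: -3, -3, 5, 13  ⇒  Σ = 12
Area = |Σ|/2 = 6.
Net area = 265 − 6 = 259.

259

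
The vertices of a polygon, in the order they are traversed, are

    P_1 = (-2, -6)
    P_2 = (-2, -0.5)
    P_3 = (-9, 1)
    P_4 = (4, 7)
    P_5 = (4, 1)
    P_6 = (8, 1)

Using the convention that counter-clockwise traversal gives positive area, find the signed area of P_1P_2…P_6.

Apply the surveyor's formula: 2A = Σ (x_i·y_{i+1} − x_{i+1}·y_i), indices taken mod 6.
Cross-terms: -11, -6.5, -67, -24, -4, -46  ⇒  Σ = -158.5
Signed area = Σ/2 = -79.25 (negative ⇒ clockwise traversal).

-79.25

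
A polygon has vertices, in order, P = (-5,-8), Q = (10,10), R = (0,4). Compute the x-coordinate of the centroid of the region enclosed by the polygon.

5/3

Apply Gauss's area formula. First the cross-terms c_i = x_i·y_{i+1} − x_{i+1}·y_i:
  30, 40, 20  ⇒  2A = 90, A = 45.
Then Σ (x_i + x_{i+1})·c_i = 450, so x̄ = 450 / (6·45) = 5/3.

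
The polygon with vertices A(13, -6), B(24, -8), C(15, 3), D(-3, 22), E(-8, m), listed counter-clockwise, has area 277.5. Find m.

Write out the shoelace sum; only the two edges meeting at E involve m:
2·Area = [((-3)·m − (-8)·22) + ((-8)·(-6) − 13·m)] + 571
       = -16·m + 795 = 555
⇒ m = 15.

15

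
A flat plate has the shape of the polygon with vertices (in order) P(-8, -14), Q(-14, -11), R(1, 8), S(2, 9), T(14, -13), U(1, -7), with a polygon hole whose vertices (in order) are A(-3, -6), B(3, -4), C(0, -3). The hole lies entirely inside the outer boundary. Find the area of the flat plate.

Outer boundary:
Apply Gauss's area formula: 2A = Σ (x_i·y_{i+1} − x_{i+1}·y_i), indices taken mod 6.
P→Q: (-8)(-11) − (-14)(-14) = -108
Q→R: (-14)(8) − (1)(-11) = -101
R→S: (1)(9) − (2)(8) = -7
S→T: (2)(-13) − (14)(9) = -152
T→U: (14)(-7) − (1)(-13) = -85
U→P: (1)(-14) − (-8)(-7) = -70
Σ = -523
Area = |Σ|/2 = 261.5.
Hole:
A→B: (-3)(-4) − (3)(-6) = 30
B→C: (3)(-3) − (0)(-4) = -9
C→A: (0)(-6) − (-3)(-3) = -9
Σ = 12
Area = |Σ|/2 = 6.
Net area = 261.5 − 6 = 255.5.

255.5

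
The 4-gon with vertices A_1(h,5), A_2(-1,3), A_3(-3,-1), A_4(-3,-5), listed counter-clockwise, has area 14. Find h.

The doubled signed area Σ (x_i y_{i+1} − x_{i+1} y_i) is linear in h.
With h=0 it equals 12; the coefficient of h is 8 (from the two edges through A_1).
So 8·h + 12 = 2·14 = 28 ⇒ h = 2.

2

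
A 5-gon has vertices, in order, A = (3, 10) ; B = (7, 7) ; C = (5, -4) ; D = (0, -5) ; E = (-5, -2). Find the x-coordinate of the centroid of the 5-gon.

Apply the surveyor's formula. First the cross-terms c_i = x_i·y_{i+1} − x_{i+1}·y_i:
  -49, -63, -25, -25, -44  ⇒  2A = -206, A = -103.
Then Σ (x_i + x_{i+1})·c_i = -1158, so x̄ = -1158 / (6·(-103)) = 193/103.

193/103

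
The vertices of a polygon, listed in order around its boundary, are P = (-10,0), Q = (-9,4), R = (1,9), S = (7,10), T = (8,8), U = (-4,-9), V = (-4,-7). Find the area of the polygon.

160

P→Q: (-10)(4) − (-9)(0) = -40
Q→R: (-9)(9) − (1)(4) = -85
R→S: (1)(10) − (7)(9) = -53
S→T: (7)(8) − (8)(10) = -24
T→U: (8)(-9) − (-4)(8) = -40
U→V: (-4)(-7) − (-4)(-9) = -8
V→P: (-4)(0) − (-10)(-7) = -70
Σ = -320
Area = |Σ|/2 = 160.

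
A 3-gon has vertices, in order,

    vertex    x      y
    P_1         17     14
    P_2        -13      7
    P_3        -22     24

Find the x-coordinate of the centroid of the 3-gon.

-6

Apply the shoelace (surveyor's) formula. First the cross-terms c_i = x_i·y_{i+1} − x_{i+1}·y_i:
  301, -158, -716  ⇒  2A = -573, A = -286.5.
Then Σ (x_i + x_{i+1})·c_i = 10314, so x̄ = 10314 / (6·(-286.5)) = -6.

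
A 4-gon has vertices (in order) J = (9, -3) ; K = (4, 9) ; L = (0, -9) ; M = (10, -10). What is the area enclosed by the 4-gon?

Apply the shoelace formula: 2A = Σ (x_i·y_{i+1} − x_{i+1}·y_i), indices taken mod 4.
J→K: (9)(9) − (4)(-3) = 93
K→L: (4)(-9) − (0)(9) = -36
L→M: (0)(-10) − (10)(-9) = 90
M→J: (10)(-3) − (9)(-10) = 60
Σ = 207
Area = |Σ|/2 = 103.5.

103.5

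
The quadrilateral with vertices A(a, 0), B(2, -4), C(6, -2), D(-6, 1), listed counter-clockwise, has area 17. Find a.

The doubled signed area Σ (x_i y_{i+1} − x_{i+1} y_i) is linear in a.
With a=0 it equals 14; the coefficient of a is -5 (from the two edges through A).
So -5·a + 14 = 2·17 = 34 ⇒ a = -4.

-4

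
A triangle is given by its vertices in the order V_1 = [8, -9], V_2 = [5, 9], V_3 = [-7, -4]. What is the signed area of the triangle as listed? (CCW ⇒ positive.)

Apply the shoelace formula: 2A = Σ (x_i·y_{i+1} − x_{i+1}·y_i), indices taken mod 3.
Cross-terms: 117, 43, 95  ⇒  Σ = 255
Signed area = Σ/2 = 127.5 (positive ⇒ counter-clockwise traversal).

127.5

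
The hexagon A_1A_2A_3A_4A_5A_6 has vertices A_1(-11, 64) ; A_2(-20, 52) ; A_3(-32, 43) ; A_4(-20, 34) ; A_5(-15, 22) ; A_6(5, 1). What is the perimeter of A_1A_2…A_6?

152

|A_1A_2| = √((-9)² + (-12)²) = √225 = 15
|A_2A_3| = √((-12)² + (-9)²) = √225 = 15
|A_3A_4| = √((12)² + (-9)²) = √225 = 15
|A_4A_5| = √((5)² + (-12)²) = √169 = 13
|A_5A_6| = √((20)² + (-21)²) = √841 = 29
|A_6A_1| = √((-16)² + (63)²) = √4225 = 65
Perimeter = 15 + 15 + 15 + 13 + 29 + 65 = 152.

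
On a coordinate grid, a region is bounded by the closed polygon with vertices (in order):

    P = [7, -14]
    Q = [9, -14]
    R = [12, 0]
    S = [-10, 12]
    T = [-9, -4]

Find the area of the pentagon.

321

Cross-terms: 28, 168, 144, 148, 154  ⇒  Σ = 642
Area = |Σ|/2 = 321.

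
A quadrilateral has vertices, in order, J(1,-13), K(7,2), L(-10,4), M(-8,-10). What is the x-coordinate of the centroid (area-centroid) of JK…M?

-286/129

Apply the shoelace (surveyor's) formula. First the cross-terms c_i = x_i·y_{i+1} − x_{i+1}·y_i:
  93, 48, 132, 114  ⇒  2A = 387, A = 193.5.
Then Σ (x_i + x_{i+1})·c_i = -2574, so x̄ = -2574 / (6·193.5) = -286/129.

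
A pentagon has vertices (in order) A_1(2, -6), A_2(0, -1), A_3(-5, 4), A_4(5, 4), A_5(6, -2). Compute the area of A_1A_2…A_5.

56.5

Σ = (-2) + (-5) + (-40) + (-34) + (-32) = -113
Area = |Σ|/2 = 56.5.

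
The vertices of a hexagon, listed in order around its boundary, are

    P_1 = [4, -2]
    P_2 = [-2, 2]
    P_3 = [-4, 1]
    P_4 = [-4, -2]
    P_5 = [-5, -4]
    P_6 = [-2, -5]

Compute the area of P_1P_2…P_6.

Σ = (4) + (6) + (12) + (6) + (17) + (24) = 69
Area = |Σ|/2 = 34.5.

34.5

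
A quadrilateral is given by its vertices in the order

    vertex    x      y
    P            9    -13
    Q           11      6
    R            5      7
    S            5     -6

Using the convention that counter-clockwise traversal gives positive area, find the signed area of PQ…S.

P→Q: (9)(6) − (11)(-13) = 197
Q→R: (11)(7) − (5)(6) = 47
R→S: (5)(-6) − (5)(7) = -65
S→P: (5)(-13) − (9)(-6) = -11
Σ = 168
Signed area = Σ/2 = 84 (positive ⇒ counter-clockwise traversal).

84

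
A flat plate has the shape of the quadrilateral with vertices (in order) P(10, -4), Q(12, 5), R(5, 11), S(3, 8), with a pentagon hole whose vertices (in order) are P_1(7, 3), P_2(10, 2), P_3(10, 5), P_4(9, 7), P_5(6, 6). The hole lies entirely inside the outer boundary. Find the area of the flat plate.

Outer boundary:
Σ = (98) + (107) + (7) + (-92) = 120
Area = |Σ|/2 = 60.
Hole:
Apply the shoelace formula: 2A = Σ (x_i·y_{i+1} − x_{i+1}·y_i), indices taken mod 5.
Σ = (-16) + (30) + (25) + (12) + (-24) = 27
Area = |Σ|/2 = 13.5.
Net area = 60 − 13.5 = 46.5.

46.5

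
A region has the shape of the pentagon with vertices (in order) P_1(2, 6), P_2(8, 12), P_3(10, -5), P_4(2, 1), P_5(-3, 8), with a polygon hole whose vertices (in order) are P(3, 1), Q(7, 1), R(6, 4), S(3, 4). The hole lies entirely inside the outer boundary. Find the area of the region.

Outer boundary:
P_1→P_2: (2)(12) − (8)(6) = -24
P_2→P_3: (8)(-5) − (10)(12) = -160
P_3→P_4: (10)(1) − (2)(-5) = 20
P_4→P_5: (2)(8) − (-3)(1) = 19
P_5→P_1: (-3)(6) − (2)(8) = -34
Σ = -179
Area = |Σ|/2 = 89.5.
Hole:
P→Q: (3)(1) − (7)(1) = -4
Q→R: (7)(4) − (6)(1) = 22
R→S: (6)(4) − (3)(4) = 12
S→P: (3)(1) − (3)(4) = -9
Σ = 21
Area = |Σ|/2 = 10.5.
Net area = 89.5 − 10.5 = 79.

79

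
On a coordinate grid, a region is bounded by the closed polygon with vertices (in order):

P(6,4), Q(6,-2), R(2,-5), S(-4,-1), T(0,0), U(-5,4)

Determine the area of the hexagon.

Σ = (-36) + (-26) + (-22) + (0) + (0) + (-44) = -128
Area = |Σ|/2 = 64.

64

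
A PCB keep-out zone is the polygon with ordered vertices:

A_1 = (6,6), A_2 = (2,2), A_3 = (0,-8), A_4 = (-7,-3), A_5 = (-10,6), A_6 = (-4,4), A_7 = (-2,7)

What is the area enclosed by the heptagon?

Σ = (0) + (-16) + (-56) + (-72) + (-16) + (-20) + (-54) = -234
Area = |Σ|/2 = 117.

117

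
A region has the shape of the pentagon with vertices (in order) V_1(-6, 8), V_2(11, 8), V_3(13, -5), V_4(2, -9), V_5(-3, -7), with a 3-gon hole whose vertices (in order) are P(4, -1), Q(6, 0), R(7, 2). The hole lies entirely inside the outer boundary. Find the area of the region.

253

Outer boundary:
Apply the shoelace (surveyor's) formula: 2A = Σ (x_i·y_{i+1} − x_{i+1}·y_i), indices taken mod 5.
Σ = (-136) + (-159) + (-107) + (-41) + (-66) = -509
Area = |Σ|/2 = 254.5.
Hole:
Apply the shoelace (surveyor's) formula: 2A = Σ (x_i·y_{i+1} − x_{i+1}·y_i), indices taken mod 3.
Cross-terms: 6, 12, -15  ⇒  Σ = 3
Area = |Σ|/2 = 1.5.
Net area = 254.5 − 1.5 = 253.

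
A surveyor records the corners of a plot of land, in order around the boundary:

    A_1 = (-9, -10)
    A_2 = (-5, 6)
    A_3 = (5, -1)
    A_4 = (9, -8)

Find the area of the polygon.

Cross-terms: -104, -25, -31, -162  ⇒  Σ = -322
Area = |Σ|/2 = 161.

161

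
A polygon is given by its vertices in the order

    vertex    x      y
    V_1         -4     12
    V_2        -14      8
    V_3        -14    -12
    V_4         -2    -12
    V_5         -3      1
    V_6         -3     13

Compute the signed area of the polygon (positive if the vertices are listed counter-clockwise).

251

V_1→V_2: (-4)(8) − (-14)(12) = 136
V_2→V_3: (-14)(-12) − (-14)(8) = 280
V_3→V_4: (-14)(-12) − (-2)(-12) = 144
V_4→V_5: (-2)(1) − (-3)(-12) = -38
V_5→V_6: (-3)(13) − (-3)(1) = -36
V_6→V_1: (-3)(12) − (-4)(13) = 16
Σ = 502
Signed area = Σ/2 = 251 (positive ⇒ counter-clockwise traversal).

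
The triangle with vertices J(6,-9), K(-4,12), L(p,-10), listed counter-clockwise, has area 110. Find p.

Write out the shoelace sum; only the two edges meeting at L involve p:
2·Area = [((-4)·(-10) − p·12) + (p·(-9) − 6·(-10))] + 36
       = -21·p + 136 = 220
⇒ p = -4.

-4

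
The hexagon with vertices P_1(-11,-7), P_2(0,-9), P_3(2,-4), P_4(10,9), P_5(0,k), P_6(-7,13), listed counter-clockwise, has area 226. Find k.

The doubled signed area Σ (x_i y_{i+1} − x_{i+1} y_i) is linear in k.
With k=0 it equals 367; the coefficient of k is 17 (from the two edges through P_5).
So 17·k + 367 = 2·226 = 452 ⇒ k = 5.

5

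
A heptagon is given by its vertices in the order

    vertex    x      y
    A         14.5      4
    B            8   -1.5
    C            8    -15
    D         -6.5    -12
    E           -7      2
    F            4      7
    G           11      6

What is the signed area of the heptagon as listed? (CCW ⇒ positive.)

-302.625

Apply the shoelace (surveyor's) formula: 2A = Σ (x_i·y_{i+1} − x_{i+1}·y_i), indices taken mod 7.
Σ = (-53.75) + (-108) + (-193.5) + (-97) + (-57) + (-53) + (-43) = -605.25
Signed area = Σ/2 = -302.625 (negative ⇒ clockwise traversal).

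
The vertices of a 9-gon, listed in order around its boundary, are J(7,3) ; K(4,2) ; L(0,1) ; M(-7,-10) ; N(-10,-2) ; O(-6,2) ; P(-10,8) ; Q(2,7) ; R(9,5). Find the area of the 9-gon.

Σ = (2) + (4) + (7) + (-86) + (-32) + (-28) + (-86) + (-53) + (-8) = -280
Area = |Σ|/2 = 140.

140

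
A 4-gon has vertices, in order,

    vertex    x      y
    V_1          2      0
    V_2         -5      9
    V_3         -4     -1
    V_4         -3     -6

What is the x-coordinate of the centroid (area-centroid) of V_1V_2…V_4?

-97/46

Apply the surveyor's formula. First the cross-terms c_i = x_i·y_{i+1} − x_{i+1}·y_i:
  18, 41, 21, 12  ⇒  2A = 92, A = 46.
Then Σ (x_i + x_{i+1})·c_i = -582, so x̄ = -582 / (6·46) = -97/46.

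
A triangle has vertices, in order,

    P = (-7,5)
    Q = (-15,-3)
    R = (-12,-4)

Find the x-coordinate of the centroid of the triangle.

-34/3

Apply Gauss's area formula. First the cross-terms c_i = x_i·y_{i+1} − x_{i+1}·y_i:
  96, 24, -88  ⇒  2A = 32, A = 16.
Then Σ (x_i + x_{i+1})·c_i = -1088, so x̄ = -1088 / (6·16) = -34/3.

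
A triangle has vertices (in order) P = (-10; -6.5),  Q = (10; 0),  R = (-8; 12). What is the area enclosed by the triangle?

Σ = (65) + (120) + (172) = 357
Area = |Σ|/2 = 178.5.

178.5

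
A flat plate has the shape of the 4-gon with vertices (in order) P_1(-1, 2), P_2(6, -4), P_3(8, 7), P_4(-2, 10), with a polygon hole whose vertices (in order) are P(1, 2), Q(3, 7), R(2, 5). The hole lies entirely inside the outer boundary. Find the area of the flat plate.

82.5

Outer boundary:
P_1→P_2: (-1)(-4) − (6)(2) = -8
P_2→P_3: (6)(7) − (8)(-4) = 74
P_3→P_4: (8)(10) − (-2)(7) = 94
P_4→P_1: (-2)(2) − (-1)(10) = 6
Σ = 166
Area = |Σ|/2 = 83.
Hole:
P→Q: (1)(7) − (3)(2) = 1
Q→R: (3)(5) − (2)(7) = 1
R→P: (2)(2) − (1)(5) = -1
Σ = 1
Area = |Σ|/2 = 0.5.
Net area = 83 − 0.5 = 82.5.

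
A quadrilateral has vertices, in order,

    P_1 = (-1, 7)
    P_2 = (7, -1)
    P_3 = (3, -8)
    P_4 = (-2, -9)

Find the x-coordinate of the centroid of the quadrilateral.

Apply the surveyor's formula. First the cross-terms c_i = x_i·y_{i+1} − x_{i+1}·y_i:
  -48, -53, -43, -23  ⇒  2A = -167, A = -83.5.
Then Σ (x_i + x_{i+1})·c_i = -792, so x̄ = -792 / (6·(-83.5)) = 264/167.

264/167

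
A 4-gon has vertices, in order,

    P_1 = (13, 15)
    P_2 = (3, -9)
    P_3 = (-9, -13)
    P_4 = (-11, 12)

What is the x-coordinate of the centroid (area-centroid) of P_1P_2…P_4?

-179/183

Apply the shoelace formula. First the cross-terms c_i = x_i·y_{i+1} − x_{i+1}·y_i:
  -162, -120, -251, -321  ⇒  2A = -854, A = -427.
Then Σ (x_i + x_{i+1})·c_i = 2506, so x̄ = 2506 / (6·(-427)) = -179/183.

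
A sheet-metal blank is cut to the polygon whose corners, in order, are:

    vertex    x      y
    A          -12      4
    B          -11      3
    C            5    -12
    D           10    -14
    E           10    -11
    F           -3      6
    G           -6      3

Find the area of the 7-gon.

135.5

Apply the shoelace (surveyor's) formula: 2A = Σ (x_i·y_{i+1} − x_{i+1}·y_i), indices taken mod 7.
Cross-terms: 8, 117, 50, 30, 27, 27, 12  ⇒  Σ = 271
Area = |Σ|/2 = 135.5.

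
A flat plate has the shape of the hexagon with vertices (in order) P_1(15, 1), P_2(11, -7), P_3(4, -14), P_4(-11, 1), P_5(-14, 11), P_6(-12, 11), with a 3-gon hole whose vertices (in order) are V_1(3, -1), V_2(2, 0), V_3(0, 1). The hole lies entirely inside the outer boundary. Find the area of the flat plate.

Outer boundary:
Apply the shoelace (surveyor's) formula: 2A = Σ (x_i·y_{i+1} − x_{i+1}·y_i), indices taken mod 6.
Σ = (-116) + (-126) + (-150) + (-107) + (-22) + (-177) = -698
Area = |Σ|/2 = 349.
Hole:
Cross-terms: 2, 2, -3  ⇒  Σ = 1
Area = |Σ|/2 = 0.5.
Net area = 349 − 0.5 = 348.5.

348.5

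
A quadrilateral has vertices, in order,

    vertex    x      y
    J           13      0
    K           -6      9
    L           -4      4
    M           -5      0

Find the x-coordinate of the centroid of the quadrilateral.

Apply the surveyor's formula. First the cross-terms c_i = x_i·y_{i+1} − x_{i+1}·y_i:
  117, 12, 20, 0  ⇒  2A = 149, A = 74.5.
Then Σ (x_i + x_{i+1})·c_i = 519, so x̄ = 519 / (6·74.5) = 173/149.

173/149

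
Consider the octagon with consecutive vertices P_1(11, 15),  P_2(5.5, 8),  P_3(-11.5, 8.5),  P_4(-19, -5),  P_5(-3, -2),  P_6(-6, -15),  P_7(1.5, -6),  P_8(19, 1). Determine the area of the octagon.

433.625

Σ = (5.5) + (138.75) + (219) + (23) + (33) + (58.5) + (115.5) + (274) = 867.25
Area = |Σ|/2 = 433.625.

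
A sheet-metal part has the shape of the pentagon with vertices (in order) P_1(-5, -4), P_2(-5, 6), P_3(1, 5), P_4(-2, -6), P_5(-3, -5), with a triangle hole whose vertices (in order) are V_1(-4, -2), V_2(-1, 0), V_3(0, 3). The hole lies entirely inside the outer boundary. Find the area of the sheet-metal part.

45.5

Outer boundary:
Apply the shoelace (surveyor's) formula: 2A = Σ (x_i·y_{i+1} − x_{i+1}·y_i), indices taken mod 5.
P_1→P_2: (-5)(6) − (-5)(-4) = -50
P_2→P_3: (-5)(5) − (1)(6) = -31
P_3→P_4: (1)(-6) − (-2)(5) = 4
P_4→P_5: (-2)(-5) − (-3)(-6) = -8
P_5→P_1: (-3)(-4) − (-5)(-5) = -13
Σ = -98
Area = |Σ|/2 = 49.
Hole:
Apply the shoelace (surveyor's) formula: 2A = Σ (x_i·y_{i+1} − x_{i+1}·y_i), indices taken mod 3.
Σ = (-2) + (-3) + (12) = 7
Area = |Σ|/2 = 3.5.
Net area = 49 − 3.5 = 45.5.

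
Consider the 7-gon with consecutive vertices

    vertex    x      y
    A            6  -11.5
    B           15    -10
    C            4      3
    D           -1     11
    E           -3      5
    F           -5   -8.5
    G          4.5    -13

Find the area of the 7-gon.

226.25

Cross-terms: 112.5, 85, 47, 28, 50.5, 103.25, 26.25  ⇒  Σ = 452.5
Area = |Σ|/2 = 226.25.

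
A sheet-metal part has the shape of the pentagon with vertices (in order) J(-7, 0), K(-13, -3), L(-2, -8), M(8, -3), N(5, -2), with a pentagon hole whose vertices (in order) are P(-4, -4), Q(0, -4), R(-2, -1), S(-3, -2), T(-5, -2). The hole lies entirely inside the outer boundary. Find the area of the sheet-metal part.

Outer boundary:
Apply the shoelace formula: 2A = Σ (x_i·y_{i+1} − x_{i+1}·y_i), indices taken mod 5.
Σ = (21) + (98) + (70) + (-1) + (-14) = 174
Area = |Σ|/2 = 87.
Hole:
P→Q: (-4)(-4) − (0)(-4) = 16
Q→R: (0)(-1) − (-2)(-4) = -8
R→S: (-2)(-2) − (-3)(-1) = 1
S→T: (-3)(-2) − (-5)(-2) = -4
T→P: (-5)(-4) − (-4)(-2) = 12
Σ = 17
Area = |Σ|/2 = 8.5.
Net area = 87 − 8.5 = 78.5.

78.5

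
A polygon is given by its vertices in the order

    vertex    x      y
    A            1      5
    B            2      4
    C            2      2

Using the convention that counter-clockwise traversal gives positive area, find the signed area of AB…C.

Apply the shoelace (surveyor's) formula: 2A = Σ (x_i·y_{i+1} − x_{i+1}·y_i), indices taken mod 3.
A→B: (1)(4) − (2)(5) = -6
B→C: (2)(2) − (2)(4) = -4
C→A: (2)(5) − (1)(2) = 8
Σ = -2
Signed area = Σ/2 = -1 (negative ⇒ clockwise traversal).

-1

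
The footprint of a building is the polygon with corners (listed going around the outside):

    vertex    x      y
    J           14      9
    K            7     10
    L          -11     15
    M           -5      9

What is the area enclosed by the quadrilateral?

Σ = (77) + (215) + (-24) + (-171) = 97
Area = |Σ|/2 = 48.5.

48.5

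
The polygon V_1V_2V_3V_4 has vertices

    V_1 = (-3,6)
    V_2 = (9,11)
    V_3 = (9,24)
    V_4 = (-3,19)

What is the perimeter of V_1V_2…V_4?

52

|V_1V_2| = √((12)² + (5)²) = √169 = 13
|V_2V_3| = √((0)² + (13)²) = √169 = 13
|V_3V_4| = √((-12)² + (-5)²) = √169 = 13
|V_4V_1| = √((0)² + (-13)²) = √169 = 13
Perimeter = 13 + 13 + 13 + 13 = 52.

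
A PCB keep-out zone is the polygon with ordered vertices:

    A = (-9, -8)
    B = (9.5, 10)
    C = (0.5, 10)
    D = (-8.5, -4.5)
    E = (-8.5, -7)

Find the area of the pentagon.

Apply the shoelace formula: 2A = Σ (x_i·y_{i+1} − x_{i+1}·y_i), indices taken mod 5.
Σ = (-14) + (90) + (82.75) + (21.25) + (5) = 185
Area = |Σ|/2 = 92.5.

92.5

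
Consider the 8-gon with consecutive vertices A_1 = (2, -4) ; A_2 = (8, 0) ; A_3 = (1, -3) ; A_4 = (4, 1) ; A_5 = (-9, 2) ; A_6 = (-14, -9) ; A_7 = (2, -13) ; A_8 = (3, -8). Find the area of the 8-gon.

187

Apply the shoelace formula: 2A = Σ (x_i·y_{i+1} − x_{i+1}·y_i), indices taken mod 8.
Cross-terms: 32, -24, 13, 17, 109, 200, 23, 4  ⇒  Σ = 374
Area = |Σ|/2 = 187.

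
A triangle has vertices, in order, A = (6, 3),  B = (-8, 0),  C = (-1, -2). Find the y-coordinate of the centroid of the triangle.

1/3

Apply the shoelace formula. First the cross-terms c_i = x_i·y_{i+1} − x_{i+1}·y_i:
  24, 16, 9  ⇒  2A = 49, A = 24.5.
Then Σ (y_i + y_{i+1})·c_i = 49, so ȳ = 49 / (6·24.5) = 1/3.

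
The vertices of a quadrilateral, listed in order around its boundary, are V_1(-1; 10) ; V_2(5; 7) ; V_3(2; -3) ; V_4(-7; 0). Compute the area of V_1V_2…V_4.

88.5

Σ = (-57) + (-29) + (-21) + (-70) = -177
Area = |Σ|/2 = 88.5.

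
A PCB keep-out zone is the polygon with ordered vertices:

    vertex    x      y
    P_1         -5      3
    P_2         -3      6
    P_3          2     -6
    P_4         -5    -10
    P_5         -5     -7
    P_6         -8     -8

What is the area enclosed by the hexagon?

80

Apply the shoelace (surveyor's) formula: 2A = Σ (x_i·y_{i+1} − x_{i+1}·y_i), indices taken mod 6.
Σ = (-21) + (6) + (-50) + (-15) + (-16) + (-64) = -160
Area = |Σ|/2 = 80.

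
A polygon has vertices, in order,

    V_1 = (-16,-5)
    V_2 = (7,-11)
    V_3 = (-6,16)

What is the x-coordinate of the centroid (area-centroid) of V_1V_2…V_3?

-5

Apply the shoelace formula. First the cross-terms c_i = x_i·y_{i+1} − x_{i+1}·y_i:
  211, 46, 286  ⇒  2A = 543, A = 271.5.
Then Σ (x_i + x_{i+1})·c_i = -8145, so x̄ = -8145 / (6·271.5) = -5.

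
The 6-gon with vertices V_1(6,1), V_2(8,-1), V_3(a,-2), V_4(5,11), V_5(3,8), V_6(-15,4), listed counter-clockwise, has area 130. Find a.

15

The doubled signed area Σ (x_i y_{i+1} − x_{i+1} y_i) is linear in a.
With a=0 it equals 80; the coefficient of a is 12 (from the two edges through V_3).
So 12·a + 80 = 2·130 = 260 ⇒ a = 15.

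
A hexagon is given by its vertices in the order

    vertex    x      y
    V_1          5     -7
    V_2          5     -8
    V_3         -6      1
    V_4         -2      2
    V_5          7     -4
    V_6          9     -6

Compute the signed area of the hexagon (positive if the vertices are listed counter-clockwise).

Apply the shoelace formula: 2A = Σ (x_i·y_{i+1} − x_{i+1}·y_i), indices taken mod 6.
Cross-terms: -5, -43, -10, -6, -6, -33  ⇒  Σ = -103
Signed area = Σ/2 = -51.5 (negative ⇒ clockwise traversal).

-51.5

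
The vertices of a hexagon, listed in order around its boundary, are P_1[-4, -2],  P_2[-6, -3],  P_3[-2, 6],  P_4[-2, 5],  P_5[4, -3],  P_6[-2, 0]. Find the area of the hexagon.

Cross-terms: 0, -42, 2, -14, -6, 4  ⇒  Σ = -56
Area = |Σ|/2 = 28.

28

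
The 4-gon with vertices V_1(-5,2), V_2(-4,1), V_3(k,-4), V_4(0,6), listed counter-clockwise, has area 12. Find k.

The doubled signed area Σ (x_i y_{i+1} − x_{i+1} y_i) is linear in k.
With k=0 it equals 49; the coefficient of k is 5 (from the two edges through V_3).
So 5·k + 49 = 2·12 = 24 ⇒ k = -5.

-5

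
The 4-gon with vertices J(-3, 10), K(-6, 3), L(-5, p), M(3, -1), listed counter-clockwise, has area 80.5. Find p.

-7

The doubled signed area Σ (x_i y_{i+1} − x_{i+1} y_i) is linear in p.
With p=0 it equals 98; the coefficient of p is -9 (from the two edges through L).
So -9·p + 98 = 2·80.5 = 161 ⇒ p = -7.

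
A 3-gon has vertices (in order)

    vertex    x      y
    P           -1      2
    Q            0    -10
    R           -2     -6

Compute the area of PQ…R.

10

Apply the shoelace formula: 2A = Σ (x_i·y_{i+1} − x_{i+1}·y_i), indices taken mod 3.
P→Q: (-1)(-10) − (0)(2) = 10
Q→R: (0)(-6) − (-2)(-10) = -20
R→P: (-2)(2) − (-1)(-6) = -10
Σ = -20
Area = |Σ|/2 = 10.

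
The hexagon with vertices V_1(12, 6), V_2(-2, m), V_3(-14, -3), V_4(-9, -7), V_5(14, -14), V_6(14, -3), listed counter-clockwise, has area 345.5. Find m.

Write out the shoelace sum; only the two edges meeting at V_2 involve m:
2·Area = [(12·m − (-2)·6) + ((-2)·(-3) − (-14)·m)] + 569
       = 26·m + 587 = 691
⇒ m = 4.

4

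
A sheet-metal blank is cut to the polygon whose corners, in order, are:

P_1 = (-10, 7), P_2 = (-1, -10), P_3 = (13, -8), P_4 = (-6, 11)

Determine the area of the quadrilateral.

204

Σ = (107) + (138) + (95) + (68) = 408
Area = |Σ|/2 = 204.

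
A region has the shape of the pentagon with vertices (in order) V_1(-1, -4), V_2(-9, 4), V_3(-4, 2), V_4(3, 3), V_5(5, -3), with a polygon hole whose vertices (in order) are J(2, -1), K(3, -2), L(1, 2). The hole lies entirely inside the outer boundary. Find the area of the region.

52.5

Outer boundary:
Cross-terms: -40, -2, -18, -24, -23  ⇒  Σ = -107
Area = |Σ|/2 = 53.5.
Hole:
Apply the surveyor's formula: 2A = Σ (x_i·y_{i+1} − x_{i+1}·y_i), indices taken mod 3.
J→K: (2)(-2) − (3)(-1) = -1
K→L: (3)(2) − (1)(-2) = 8
L→J: (1)(-1) − (2)(2) = -5
Σ = 2
Area = |Σ|/2 = 1.
Net area = 53.5 − 1 = 52.5.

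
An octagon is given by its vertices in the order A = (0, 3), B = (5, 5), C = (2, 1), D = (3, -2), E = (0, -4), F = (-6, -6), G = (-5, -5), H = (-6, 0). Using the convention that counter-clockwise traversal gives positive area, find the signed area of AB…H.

Apply the shoelace formula: 2A = Σ (x_i·y_{i+1} − x_{i+1}·y_i), indices taken mod 8.
Σ = (-15) + (-5) + (-7) + (-12) + (-24) + (0) + (-30) + (-18) = -111
Signed area = Σ/2 = -55.5 (negative ⇒ clockwise traversal).

-55.5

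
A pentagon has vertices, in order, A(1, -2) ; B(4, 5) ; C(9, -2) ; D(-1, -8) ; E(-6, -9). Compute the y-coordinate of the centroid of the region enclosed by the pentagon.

Apply the shoelace formula. First the cross-terms c_i = x_i·y_{i+1} − x_{i+1}·y_i:
  13, -53, -74, -39, 21  ⇒  2A = -132, A = -66.
Then Σ (y_i + y_{i+1})·c_i = 1052, so ȳ = 1052 / (6·(-66)) = -263/99.

-263/99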